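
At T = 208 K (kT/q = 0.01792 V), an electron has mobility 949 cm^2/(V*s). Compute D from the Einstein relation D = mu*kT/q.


Step 1: D = mu * (kT/q)
Step 2: D = 949 * 0.01792
Step 3: D = 17.01 cm^2/s

17.01


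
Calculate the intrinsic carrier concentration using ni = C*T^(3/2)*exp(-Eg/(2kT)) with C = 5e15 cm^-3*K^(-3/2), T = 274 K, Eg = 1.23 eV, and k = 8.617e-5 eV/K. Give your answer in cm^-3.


Step 1: Compute kT = 8.617e-5 * 274 = 0.02361058 eV
Step 2: Exponent = -Eg/(2kT) = -1.23/(2*0.02361058) = -26.04764
Step 3: T^(3/2) = 274^1.5 = 4535.51
Step 4: ni = 5e15 * 4535.51 * exp(-26.04764) = 1.10e+08 cm^-3

1.10e+08


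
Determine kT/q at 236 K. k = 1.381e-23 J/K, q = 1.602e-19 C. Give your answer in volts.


Step 1: kT = 1.381e-23 * 236 = 3.25916e-21 J
Step 2: Vt = kT/q = 3.25916e-21 / 1.602e-19
Step 3: Vt = 0.02034 V

0.02034


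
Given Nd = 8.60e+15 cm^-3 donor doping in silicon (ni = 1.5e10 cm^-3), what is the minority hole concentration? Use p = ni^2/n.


Step 1: Since Nd >> ni, n ≈ Nd = 8.60e+15 cm^-3
Step 2: p = ni^2 / n = (1.5e10)^2 / 8.60e+15
Step 3: p = 2.25e20 / 8.60e+15 = 2.62e+04 cm^-3

2.62e+04


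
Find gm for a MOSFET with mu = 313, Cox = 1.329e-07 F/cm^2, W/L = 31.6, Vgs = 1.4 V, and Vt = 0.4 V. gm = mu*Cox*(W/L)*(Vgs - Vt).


Step 1: Vov = Vgs - Vt = 1.4 - 0.4 = 1.0 V
Step 2: gm = mu * Cox * (W/L) * Vov
Step 3: gm = 313 * 1.329e-07 * 31.6 * 1.0 = 1.31e-03 S

1.31e-03


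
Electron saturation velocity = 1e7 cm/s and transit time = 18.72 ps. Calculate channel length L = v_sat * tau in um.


Step 1: tau in seconds = 18.72 ps * 1e-12 = 1.8720e-11 s
Step 2: L = v_sat * tau = 1e7 * 1.8720e-11 = 1.8720e-04 cm
Step 3: L in um = 1.8720e-04 * 1e4 = 1.872 um

1.872


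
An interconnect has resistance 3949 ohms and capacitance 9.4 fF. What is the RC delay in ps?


Step 1: tau = R * C
Step 2: tau = 3949 * 9.4 fF = 3949 * 9.4e-15 F
Step 3: tau = 3.71206e-11 s = 37.1206 ps

37.1206


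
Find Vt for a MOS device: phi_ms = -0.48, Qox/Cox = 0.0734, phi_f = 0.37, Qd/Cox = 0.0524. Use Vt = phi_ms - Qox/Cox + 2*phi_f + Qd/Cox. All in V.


Step 1: Vt = phi_ms - Qox/Cox + 2*phi_f + Qd/Cox
Step 2: Vt = -0.48 - 0.0734 + 2*0.37 + 0.0524
Step 3: Vt = -0.48 - 0.0734 + 0.74 + 0.0524
Step 4: Vt = 0.239 V

0.239


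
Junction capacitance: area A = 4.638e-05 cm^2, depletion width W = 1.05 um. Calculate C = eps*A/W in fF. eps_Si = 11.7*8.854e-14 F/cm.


Step 1: eps_Si = 11.7 * 8.854e-14 = 1.035918e-12 F/cm
Step 2: W in cm = 1.05 * 1e-4 = 1.05e-04 cm
Step 3: C = 1.035918e-12 * 4.638e-05 / 1.05e-04 = 4.575798e-13 F
Step 4: C = 457.58 fF

457.58


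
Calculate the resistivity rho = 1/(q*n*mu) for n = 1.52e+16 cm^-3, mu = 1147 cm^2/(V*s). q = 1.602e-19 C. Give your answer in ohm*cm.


Step 1: sigma = q * n * mu = 1.602e-19 * 1.52e+16 * 1147 = 2.79299e+00 S/cm
Step 2: rho = 1 / sigma = 1 / 2.79299e+00 = 0.358 ohm*cm

0.358


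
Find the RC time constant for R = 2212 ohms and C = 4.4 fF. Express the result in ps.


Step 1: tau = R * C
Step 2: tau = 2212 * 4.4 fF = 2212 * 4.4e-15 F
Step 3: tau = 9.7328e-12 s = 9.7328 ps

9.7328


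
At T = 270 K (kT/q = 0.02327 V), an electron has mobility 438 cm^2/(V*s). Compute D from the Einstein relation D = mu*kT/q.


Step 1: D = mu * (kT/q)
Step 2: D = 438 * 0.02327
Step 3: D = 10.19 cm^2/s

10.19


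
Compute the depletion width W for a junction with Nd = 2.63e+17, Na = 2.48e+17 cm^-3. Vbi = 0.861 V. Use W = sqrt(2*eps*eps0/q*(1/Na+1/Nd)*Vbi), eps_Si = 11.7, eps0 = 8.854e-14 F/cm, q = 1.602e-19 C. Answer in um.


Step 1: 1/Na + 1/Nd = 1/2.48e+17 + 1/2.63e+17 = 7.83454e-18
Step 2: 2*eps*eps0/q = 2*11.7*8.854e-14/1.602e-19 = 1.293281e+07
Step 3: W^2 = 1.293281e+07 * 7.83454e-18 * 0.861 = 8.72388e-11
Step 4: W = sqrt(8.72388e-11) = 9.340e-06 cm = 0.0934 um

0.0934


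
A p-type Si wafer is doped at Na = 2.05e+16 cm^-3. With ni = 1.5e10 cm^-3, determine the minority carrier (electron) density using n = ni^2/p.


Step 1: Majority hole concentration p ≈ Na = 2.05e+16 cm^-3
Step 2: n = ni^2 / Na = (1.5e10)^2 / 2.05e+16
Step 3: n = 1.10e+04 cm^-3

1.10e+04


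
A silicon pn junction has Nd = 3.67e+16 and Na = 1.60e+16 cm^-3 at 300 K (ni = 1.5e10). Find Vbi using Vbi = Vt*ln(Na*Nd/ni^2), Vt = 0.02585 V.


Step 1: Compute Na*Nd/ni^2 = 1.60e+16 * 3.67e+16 / (1.5e10)^2 = 2.6098e+12
Step 2: ln(2.6098e+12) = 28.5903
Step 3: Vbi = 0.02585 * 28.5903 = 0.739 V

0.739


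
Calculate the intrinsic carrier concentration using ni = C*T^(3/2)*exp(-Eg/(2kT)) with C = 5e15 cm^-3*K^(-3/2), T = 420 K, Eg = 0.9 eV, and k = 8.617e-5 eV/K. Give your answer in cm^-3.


Step 1: Compute kT = 8.617e-5 * 420 = 0.0361914 eV
Step 2: Exponent = -Eg/(2kT) = -0.9/(2*0.0361914) = -12.43389
Step 3: T^(3/2) = 420^1.5 = 8607.44
Step 4: ni = 5e15 * 8607.44 * exp(-12.43389) = 1.71e+14 cm^-3

1.71e+14


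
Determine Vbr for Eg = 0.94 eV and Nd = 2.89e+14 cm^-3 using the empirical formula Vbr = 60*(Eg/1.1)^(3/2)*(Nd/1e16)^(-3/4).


Step 1: Eg/1.1 = 0.94/1.1 = 0.854545
Step 2: (Eg/1.1)^1.5 = 0.854545^1.5 = 0.789955
Step 3: (Nd/1e16)^(-0.75) = (0.0289)^(-0.75) = 14.266801
Step 4: Vbr = 60 * 0.789955 * 14.266801 = 676.2 V

676.2


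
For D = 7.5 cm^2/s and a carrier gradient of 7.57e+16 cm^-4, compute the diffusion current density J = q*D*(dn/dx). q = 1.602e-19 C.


Step 1: J = q * D * (dn/dx)
Step 2: J = 1.602e-19 * 7.5 * 7.57e+16
Step 3: J = 9.10e-02 A/cm^2

9.10e-02


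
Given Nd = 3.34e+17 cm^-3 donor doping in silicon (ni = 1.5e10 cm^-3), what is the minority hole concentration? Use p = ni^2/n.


Step 1: Since Nd >> ni, n ≈ Nd = 3.34e+17 cm^-3
Step 2: p = ni^2 / n = (1.5e10)^2 / 3.34e+17
Step 3: p = 2.25e20 / 3.34e+17 = 6.74e+02 cm^-3

6.74e+02


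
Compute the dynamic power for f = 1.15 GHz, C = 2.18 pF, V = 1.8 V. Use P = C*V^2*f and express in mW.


Step 1: V^2 = 1.8^2 = 3.24 V^2
Step 2: P = C*V^2*f = 2.18e-12 F * 3.24 * 1.15e9 Hz
Step 3: P = 8.12268e-03 W
Step 4: P = 8.123 mW

8.123


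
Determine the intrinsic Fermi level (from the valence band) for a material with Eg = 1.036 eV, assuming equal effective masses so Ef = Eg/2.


Step 1: For an intrinsic semiconductor, the Fermi level sits at midgap.
Step 2: Ef = Eg / 2 = 1.036 / 2 = 0.518 eV

0.518


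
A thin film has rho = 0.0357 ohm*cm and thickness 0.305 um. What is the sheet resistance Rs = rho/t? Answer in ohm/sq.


Step 1: Convert thickness to cm: t = 0.305 um = 3.0500e-05 cm
Step 2: Rs = rho / t = 0.0357 / 3.0500e-05
Step 3: Rs = 1170.5 ohm/sq

1170.5


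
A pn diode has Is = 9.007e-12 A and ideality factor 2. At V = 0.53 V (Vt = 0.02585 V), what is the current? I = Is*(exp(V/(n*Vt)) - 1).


Step 1: V/(n*Vt) = 0.53/(2*0.02585) = 10.2515
Step 2: exp(10.2515) = 2.8325e+04
Step 3: I = 9.007e-12 * (2.8325e+04 - 1) = 2.55e-07 A

2.55e-07


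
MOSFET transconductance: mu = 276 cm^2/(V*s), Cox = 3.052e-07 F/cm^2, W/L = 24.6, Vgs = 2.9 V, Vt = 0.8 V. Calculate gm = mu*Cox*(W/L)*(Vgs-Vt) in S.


Step 1: Vov = Vgs - Vt = 2.9 - 0.8 = 2.1 V
Step 2: gm = mu * Cox * (W/L) * Vov
Step 3: gm = 276 * 3.052e-07 * 24.6 * 2.1 = 4.35e-03 S

4.35e-03


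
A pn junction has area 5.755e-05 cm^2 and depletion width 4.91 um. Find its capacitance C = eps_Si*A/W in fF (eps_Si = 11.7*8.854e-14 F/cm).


Step 1: eps_Si = 11.7 * 8.854e-14 = 1.035918e-12 F/cm
Step 2: W in cm = 4.91 * 1e-4 = 4.91e-04 cm
Step 3: C = 1.035918e-12 * 5.755e-05 / 4.91e-04 = 1.214197e-13 F
Step 4: C = 121.42 fF

121.42


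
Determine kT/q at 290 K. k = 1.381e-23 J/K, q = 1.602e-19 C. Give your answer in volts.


Step 1: kT = 1.381e-23 * 290 = 4.0049e-21 J
Step 2: Vt = kT/q = 4.0049e-21 / 1.602e-19
Step 3: Vt = 0.025 V

0.025


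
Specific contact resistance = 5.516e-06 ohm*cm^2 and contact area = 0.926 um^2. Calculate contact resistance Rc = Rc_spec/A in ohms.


Step 1: Convert area to cm^2: 0.926 um^2 = 9.2600e-09 cm^2
Step 2: Rc = Rc_spec / A = 5.516e-06 / 9.2600e-09
Step 3: Rc = 5.96e+02 ohms

5.96e+02


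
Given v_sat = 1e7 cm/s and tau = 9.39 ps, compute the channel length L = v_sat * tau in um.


Step 1: tau in seconds = 9.39 ps * 1e-12 = 9.3900e-12 s
Step 2: L = v_sat * tau = 1e7 * 9.3900e-12 = 9.3900e-05 cm
Step 3: L in um = 9.3900e-05 * 1e4 = 0.939 um

0.939


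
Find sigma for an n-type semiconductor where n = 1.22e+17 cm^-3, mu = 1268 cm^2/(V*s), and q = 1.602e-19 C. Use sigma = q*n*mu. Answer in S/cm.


Step 1: sigma = q * n * mu
Step 2: sigma = 1.602e-19 * 1.22e+17 * 1268
Step 3: sigma = 2.478e+01 S/cm

2.478e+01


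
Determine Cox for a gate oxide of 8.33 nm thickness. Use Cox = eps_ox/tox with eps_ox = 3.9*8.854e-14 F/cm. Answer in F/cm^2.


Step 1: eps_ox = 3.9 * 8.854e-14 = 3.45306e-13 F/cm
Step 2: tox in cm = 8.33 nm * 1e-7 = 8.3300e-07 cm
Step 3: Cox = 3.45306e-13 / 8.3300e-07 = 4.15e-07 F/cm^2

4.15e-07


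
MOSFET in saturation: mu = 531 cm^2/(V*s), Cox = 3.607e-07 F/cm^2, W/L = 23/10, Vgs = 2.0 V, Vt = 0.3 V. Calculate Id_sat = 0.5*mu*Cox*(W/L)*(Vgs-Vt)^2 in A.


Step 1: Overdrive voltage Vov = Vgs - Vt = 2.0 - 0.3 = 1.7 V
Step 2: W/L = 23/10 = 2.3
Step 3: Id = 0.5 * 531 * 3.607e-07 * 2.3 * 1.7^2
Step 4: Id = 6.37e-04 A

6.37e-04


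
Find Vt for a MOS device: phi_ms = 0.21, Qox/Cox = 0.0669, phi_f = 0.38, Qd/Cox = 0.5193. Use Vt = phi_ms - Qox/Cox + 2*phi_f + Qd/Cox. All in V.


Step 1: Vt = phi_ms - Qox/Cox + 2*phi_f + Qd/Cox
Step 2: Vt = 0.21 - 0.0669 + 2*0.38 + 0.5193
Step 3: Vt = 0.21 - 0.0669 + 0.76 + 0.5193
Step 4: Vt = 1.4224 V

1.4224


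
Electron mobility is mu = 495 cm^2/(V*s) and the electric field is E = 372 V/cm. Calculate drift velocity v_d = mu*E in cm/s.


Step 1: v_d = mu * E
Step 2: v_d = 495 * 372 = 184140
Step 3: v_d = 1.84e+05 cm/s

1.84e+05


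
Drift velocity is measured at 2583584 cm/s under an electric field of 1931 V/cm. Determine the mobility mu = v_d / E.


Step 1: mu = v_d / E
Step 2: mu = 2583584 / 1931
Step 3: mu = 1337.95 cm^2/(V*s)

1337.95


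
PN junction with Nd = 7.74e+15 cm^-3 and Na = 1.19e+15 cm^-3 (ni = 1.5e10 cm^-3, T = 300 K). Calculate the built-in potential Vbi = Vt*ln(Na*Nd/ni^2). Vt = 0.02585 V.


Step 1: Compute Na*Nd/ni^2 = 1.19e+15 * 7.74e+15 / (1.5e10)^2 = 4.0936e+10
Step 2: ln(4.0936e+10) = 24.4353
Step 3: Vbi = 0.02585 * 24.4353 = 0.632 V

0.632


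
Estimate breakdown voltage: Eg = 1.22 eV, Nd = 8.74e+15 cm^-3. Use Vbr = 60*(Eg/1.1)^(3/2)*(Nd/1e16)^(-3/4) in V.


Step 1: Eg/1.1 = 1.22/1.1 = 1.109091
Step 2: (Eg/1.1)^1.5 = 1.109091^1.5 = 1.168021
Step 3: (Nd/1e16)^(-0.75) = (0.874)^(-0.75) = 1.106283
Step 4: Vbr = 60 * 1.168021 * 1.106283 = 77.5 V

77.5


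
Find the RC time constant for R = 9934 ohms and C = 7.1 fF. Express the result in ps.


Step 1: tau = R * C
Step 2: tau = 9934 * 7.1 fF = 9934 * 7.1e-15 F
Step 3: tau = 7.05314e-11 s = 70.5314 ps

70.5314


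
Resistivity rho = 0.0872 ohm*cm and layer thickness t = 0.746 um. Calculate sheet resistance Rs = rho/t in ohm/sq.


Step 1: Convert thickness to cm: t = 0.746 um = 7.4600e-05 cm
Step 2: Rs = rho / t = 0.0872 / 7.4600e-05
Step 3: Rs = 1168.9 ohm/sq

1168.9


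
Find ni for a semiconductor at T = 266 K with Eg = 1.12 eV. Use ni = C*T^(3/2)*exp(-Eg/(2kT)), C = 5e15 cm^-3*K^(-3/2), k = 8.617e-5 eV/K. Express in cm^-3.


Step 1: Compute kT = 8.617e-5 * 266 = 0.02292122 eV
Step 2: Exponent = -Eg/(2kT) = -1.12/(2*0.02292122) = -24.43151
Step 3: T^(3/2) = 266^1.5 = 4338.33
Step 4: ni = 5e15 * 4338.33 * exp(-24.43151) = 5.32e+08 cm^-3

5.32e+08


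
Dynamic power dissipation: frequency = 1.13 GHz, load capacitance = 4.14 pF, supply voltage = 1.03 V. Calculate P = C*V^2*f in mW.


Step 1: V^2 = 1.03^2 = 1.0609 V^2
Step 2: P = C*V^2*f = 4.14e-12 F * 1.0609 * 1.13e9 Hz
Step 3: P = 4.96310238e-03 W
Step 4: P = 4.963 mW

4.963


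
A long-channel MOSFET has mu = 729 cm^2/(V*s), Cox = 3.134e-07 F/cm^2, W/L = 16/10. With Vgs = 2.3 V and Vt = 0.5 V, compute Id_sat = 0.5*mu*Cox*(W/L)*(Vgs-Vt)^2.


Step 1: Overdrive voltage Vov = Vgs - Vt = 2.3 - 0.5 = 1.8 V
Step 2: W/L = 16/10 = 1.6
Step 3: Id = 0.5 * 729 * 3.134e-07 * 1.6 * 1.8^2
Step 4: Id = 5.92e-04 A

5.92e-04


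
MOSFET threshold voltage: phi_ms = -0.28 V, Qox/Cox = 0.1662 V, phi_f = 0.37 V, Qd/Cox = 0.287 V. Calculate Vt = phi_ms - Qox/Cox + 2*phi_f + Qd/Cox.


Step 1: Vt = phi_ms - Qox/Cox + 2*phi_f + Qd/Cox
Step 2: Vt = -0.28 - 0.1662 + 2*0.37 + 0.287
Step 3: Vt = -0.28 - 0.1662 + 0.74 + 0.287
Step 4: Vt = 0.5808 V

0.5808


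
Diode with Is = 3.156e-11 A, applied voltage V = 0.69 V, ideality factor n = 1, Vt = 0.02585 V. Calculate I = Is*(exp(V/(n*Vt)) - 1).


Step 1: V/(n*Vt) = 0.69/(1*0.02585) = 26.6925
Step 2: exp(26.6925) = 3.9121e+11
Step 3: I = 3.156e-11 * (3.9121e+11 - 1) = 1.23e+01 A

1.23e+01


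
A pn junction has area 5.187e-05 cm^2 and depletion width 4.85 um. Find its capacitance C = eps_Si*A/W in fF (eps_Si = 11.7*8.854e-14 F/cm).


Step 1: eps_Si = 11.7 * 8.854e-14 = 1.035918e-12 F/cm
Step 2: W in cm = 4.85 * 1e-4 = 4.85e-04 cm
Step 3: C = 1.035918e-12 * 5.187e-05 / 4.85e-04 = 1.107898e-13 F
Step 4: C = 110.79 fF

110.79


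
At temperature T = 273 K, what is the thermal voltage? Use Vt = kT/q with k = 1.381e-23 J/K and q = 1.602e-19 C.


Step 1: kT = 1.381e-23 * 273 = 3.77013e-21 J
Step 2: Vt = kT/q = 3.77013e-21 / 1.602e-19
Step 3: Vt = 0.02353 V

0.02353


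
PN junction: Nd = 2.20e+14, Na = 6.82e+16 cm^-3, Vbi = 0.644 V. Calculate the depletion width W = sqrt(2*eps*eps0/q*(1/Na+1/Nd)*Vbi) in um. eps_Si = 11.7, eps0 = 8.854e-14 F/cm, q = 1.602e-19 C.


Step 1: 1/Na + 1/Nd = 1/6.82e+16 + 1/2.20e+14 = 4.56012e-15
Step 2: 2*eps*eps0/q = 2*11.7*8.854e-14/1.602e-19 = 1.293281e+07
Step 3: W^2 = 1.293281e+07 * 4.56012e-15 * 0.644 = 3.79800e-08
Step 4: W = sqrt(3.79800e-08) = 1.949e-04 cm = 1.949 um

1.949


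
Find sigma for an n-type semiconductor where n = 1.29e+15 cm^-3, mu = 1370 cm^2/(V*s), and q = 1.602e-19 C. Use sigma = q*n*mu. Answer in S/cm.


Step 1: sigma = q * n * mu
Step 2: sigma = 1.602e-19 * 1.29e+15 * 1370
Step 3: sigma = 2.831e-01 S/cm

2.831e-01


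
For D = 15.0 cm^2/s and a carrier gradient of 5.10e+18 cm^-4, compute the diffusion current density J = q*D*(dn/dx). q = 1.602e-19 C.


Step 1: J = q * D * (dn/dx)
Step 2: J = 1.602e-19 * 15.0 * 5.10e+18
Step 3: J = 1.23e+01 A/cm^2

1.23e+01


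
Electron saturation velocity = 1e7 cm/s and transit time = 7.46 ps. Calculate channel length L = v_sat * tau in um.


Step 1: tau in seconds = 7.46 ps * 1e-12 = 7.4600e-12 s
Step 2: L = v_sat * tau = 1e7 * 7.4600e-12 = 7.4600e-05 cm
Step 3: L in um = 7.4600e-05 * 1e4 = 0.746 um

0.746


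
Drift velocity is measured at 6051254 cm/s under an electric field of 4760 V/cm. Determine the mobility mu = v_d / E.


Step 1: mu = v_d / E
Step 2: mu = 6051254 / 4760
Step 3: mu = 1271.27 cm^2/(V*s)

1271.27


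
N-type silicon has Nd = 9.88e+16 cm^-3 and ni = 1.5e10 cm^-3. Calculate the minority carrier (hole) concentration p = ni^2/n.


Step 1: Since Nd >> ni, n ≈ Nd = 9.88e+16 cm^-3
Step 2: p = ni^2 / n = (1.5e10)^2 / 9.88e+16
Step 3: p = 2.25e20 / 9.88e+16 = 2.28e+03 cm^-3

2.28e+03


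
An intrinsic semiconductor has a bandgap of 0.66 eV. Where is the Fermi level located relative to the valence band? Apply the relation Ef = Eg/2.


Step 1: For an intrinsic semiconductor, the Fermi level sits at midgap.
Step 2: Ef = Eg / 2 = 0.66 / 2 = 0.33 eV

0.33


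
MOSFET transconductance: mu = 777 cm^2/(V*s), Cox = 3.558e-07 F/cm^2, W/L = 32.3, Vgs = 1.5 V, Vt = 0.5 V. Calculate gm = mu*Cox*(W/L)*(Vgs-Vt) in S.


Step 1: Vov = Vgs - Vt = 1.5 - 0.5 = 1.0 V
Step 2: gm = mu * Cox * (W/L) * Vov
Step 3: gm = 777 * 3.558e-07 * 32.3 * 1.0 = 8.93e-03 S

8.93e-03


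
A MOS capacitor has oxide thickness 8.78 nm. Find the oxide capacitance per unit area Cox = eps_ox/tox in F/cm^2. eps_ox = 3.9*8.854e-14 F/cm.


Step 1: eps_ox = 3.9 * 8.854e-14 = 3.45306e-13 F/cm
Step 2: tox in cm = 8.78 nm * 1e-7 = 8.7800e-07 cm
Step 3: Cox = 3.45306e-13 / 8.7800e-07 = 3.93e-07 F/cm^2

3.93e-07


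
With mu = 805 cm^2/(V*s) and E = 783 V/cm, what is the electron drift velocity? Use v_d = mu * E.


Step 1: v_d = mu * E
Step 2: v_d = 805 * 783 = 630315
Step 3: v_d = 6.30e+05 cm/s

6.30e+05


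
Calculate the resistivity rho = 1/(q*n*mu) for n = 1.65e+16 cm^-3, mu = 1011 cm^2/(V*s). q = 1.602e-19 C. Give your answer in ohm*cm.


Step 1: sigma = q * n * mu = 1.602e-19 * 1.65e+16 * 1011 = 2.67238e+00 S/cm
Step 2: rho = 1 / sigma = 1 / 2.67238e+00 = 0.3742 ohm*cm

0.3742


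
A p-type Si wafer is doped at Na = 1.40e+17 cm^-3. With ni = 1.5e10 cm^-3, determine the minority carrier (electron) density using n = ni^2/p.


Step 1: Majority hole concentration p ≈ Na = 1.40e+17 cm^-3
Step 2: n = ni^2 / Na = (1.5e10)^2 / 1.40e+17
Step 3: n = 1.61e+03 cm^-3

1.61e+03


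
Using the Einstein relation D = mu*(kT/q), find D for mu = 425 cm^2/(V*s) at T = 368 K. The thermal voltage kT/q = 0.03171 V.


Step 1: D = mu * (kT/q)
Step 2: D = 425 * 0.03171
Step 3: D = 13.48 cm^2/s

13.48


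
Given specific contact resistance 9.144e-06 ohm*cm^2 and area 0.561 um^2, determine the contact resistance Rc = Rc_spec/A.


Step 1: Convert area to cm^2: 0.561 um^2 = 5.6100e-09 cm^2
Step 2: Rc = Rc_spec / A = 9.144e-06 / 5.6100e-09
Step 3: Rc = 1.63e+03 ohms

1.63e+03


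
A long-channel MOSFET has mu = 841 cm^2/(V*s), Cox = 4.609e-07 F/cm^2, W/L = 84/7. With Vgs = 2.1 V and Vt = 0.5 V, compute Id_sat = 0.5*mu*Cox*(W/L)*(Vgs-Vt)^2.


Step 1: Overdrive voltage Vov = Vgs - Vt = 2.1 - 0.5 = 1.6 V
Step 2: W/L = 84/7 = 12
Step 3: Id = 0.5 * 841 * 4.609e-07 * 12 * 1.6^2
Step 4: Id = 5.95e-03 A

5.95e-03


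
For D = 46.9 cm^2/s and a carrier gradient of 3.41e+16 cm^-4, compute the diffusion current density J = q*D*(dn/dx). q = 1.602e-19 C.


Step 1: J = q * D * (dn/dx)
Step 2: J = 1.602e-19 * 46.9 * 3.41e+16
Step 3: J = 2.56e-01 A/cm^2

2.56e-01


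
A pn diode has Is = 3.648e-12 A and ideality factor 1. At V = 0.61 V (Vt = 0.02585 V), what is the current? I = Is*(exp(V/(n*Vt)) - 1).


Step 1: V/(n*Vt) = 0.61/(1*0.02585) = 23.5977
Step 2: exp(23.5977) = 1.7715e+10
Step 3: I = 3.648e-12 * (1.7715e+10 - 1) = 6.46e-02 A

6.46e-02


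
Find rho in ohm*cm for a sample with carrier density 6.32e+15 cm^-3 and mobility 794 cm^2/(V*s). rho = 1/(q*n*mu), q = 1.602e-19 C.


Step 1: sigma = q * n * mu = 1.602e-19 * 6.32e+15 * 794 = 8.03896e-01 S/cm
Step 2: rho = 1 / sigma = 1 / 8.03896e-01 = 1.244 ohm*cm

1.244


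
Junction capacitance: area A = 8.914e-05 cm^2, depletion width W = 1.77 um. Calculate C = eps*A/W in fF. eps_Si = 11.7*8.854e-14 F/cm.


Step 1: eps_Si = 11.7 * 8.854e-14 = 1.035918e-12 F/cm
Step 2: W in cm = 1.77 * 1e-4 = 1.77e-04 cm
Step 3: C = 1.035918e-12 * 8.914e-05 / 1.77e-04 = 5.217047e-13 F
Step 4: C = 521.7 fF

521.7


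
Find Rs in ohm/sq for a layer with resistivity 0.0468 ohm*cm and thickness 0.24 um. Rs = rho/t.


Step 1: Convert thickness to cm: t = 0.24 um = 2.4000e-05 cm
Step 2: Rs = rho / t = 0.0468 / 2.4000e-05
Step 3: Rs = 1950.0 ohm/sq

1950.0


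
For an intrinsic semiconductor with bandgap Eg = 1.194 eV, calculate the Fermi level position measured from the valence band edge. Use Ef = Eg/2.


Step 1: For an intrinsic semiconductor, the Fermi level sits at midgap.
Step 2: Ef = Eg / 2 = 1.194 / 2 = 0.597 eV

0.597


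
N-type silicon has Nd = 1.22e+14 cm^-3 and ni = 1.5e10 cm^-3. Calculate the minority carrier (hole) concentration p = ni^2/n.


Step 1: Since Nd >> ni, n ≈ Nd = 1.22e+14 cm^-3
Step 2: p = ni^2 / n = (1.5e10)^2 / 1.22e+14
Step 3: p = 2.25e20 / 1.22e+14 = 1.84e+06 cm^-3

1.84e+06


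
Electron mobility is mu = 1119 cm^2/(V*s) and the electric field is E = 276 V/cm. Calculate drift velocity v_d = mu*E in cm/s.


Step 1: v_d = mu * E
Step 2: v_d = 1119 * 276 = 308844
Step 3: v_d = 3.09e+05 cm/s

3.09e+05


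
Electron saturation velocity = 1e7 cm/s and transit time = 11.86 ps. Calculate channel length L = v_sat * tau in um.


Step 1: tau in seconds = 11.86 ps * 1e-12 = 1.1860e-11 s
Step 2: L = v_sat * tau = 1e7 * 1.1860e-11 = 1.1860e-04 cm
Step 3: L in um = 1.1860e-04 * 1e4 = 1.186 um

1.186


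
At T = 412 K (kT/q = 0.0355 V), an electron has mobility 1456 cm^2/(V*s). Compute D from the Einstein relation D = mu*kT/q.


Step 1: D = mu * (kT/q)
Step 2: D = 1456 * 0.0355
Step 3: D = 51.69 cm^2/s

51.69


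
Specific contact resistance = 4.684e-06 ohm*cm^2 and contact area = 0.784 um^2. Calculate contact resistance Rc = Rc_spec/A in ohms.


Step 1: Convert area to cm^2: 0.784 um^2 = 7.8400e-09 cm^2
Step 2: Rc = Rc_spec / A = 4.684e-06 / 7.8400e-09
Step 3: Rc = 5.97e+02 ohms

5.97e+02


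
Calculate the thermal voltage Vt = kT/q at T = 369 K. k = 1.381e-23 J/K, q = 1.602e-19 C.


Step 1: kT = 1.381e-23 * 369 = 5.09589e-21 J
Step 2: Vt = kT/q = 5.09589e-21 / 1.602e-19
Step 3: Vt = 0.03181 V

0.03181


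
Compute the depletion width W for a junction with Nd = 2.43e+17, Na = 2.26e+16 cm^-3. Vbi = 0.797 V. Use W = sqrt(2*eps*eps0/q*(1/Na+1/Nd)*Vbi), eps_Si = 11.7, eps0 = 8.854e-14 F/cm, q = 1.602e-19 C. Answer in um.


Step 1: 1/Na + 1/Nd = 1/2.26e+16 + 1/2.43e+17 = 4.83630e-17
Step 2: 2*eps*eps0/q = 2*11.7*8.854e-14/1.602e-19 = 1.293281e+07
Step 3: W^2 = 1.293281e+07 * 4.83630e-17 * 0.797 = 4.98499e-10
Step 4: W = sqrt(4.98499e-10) = 2.233e-05 cm = 0.2233 um

0.2233


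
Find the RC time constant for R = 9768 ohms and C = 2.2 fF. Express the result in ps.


Step 1: tau = R * C
Step 2: tau = 9768 * 2.2 fF = 9768 * 2.2e-15 F
Step 3: tau = 2.14896e-11 s = 21.4896 ps

21.4896


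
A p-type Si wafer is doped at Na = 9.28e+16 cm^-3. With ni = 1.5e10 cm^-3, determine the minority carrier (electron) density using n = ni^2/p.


Step 1: Majority hole concentration p ≈ Na = 9.28e+16 cm^-3
Step 2: n = ni^2 / Na = (1.5e10)^2 / 9.28e+16
Step 3: n = 2.42e+03 cm^-3

2.42e+03


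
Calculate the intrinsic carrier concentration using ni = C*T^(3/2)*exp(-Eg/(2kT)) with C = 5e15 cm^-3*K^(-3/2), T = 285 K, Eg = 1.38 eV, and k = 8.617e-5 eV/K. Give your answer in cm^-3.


Step 1: Compute kT = 8.617e-5 * 285 = 0.02455845 eV
Step 2: Exponent = -Eg/(2kT) = -1.38/(2*0.02455845) = -28.09624
Step 3: T^(3/2) = 285^1.5 = 4811.35
Step 4: ni = 5e15 * 4811.35 * exp(-28.09624) = 1.51e+07 cm^-3

1.51e+07


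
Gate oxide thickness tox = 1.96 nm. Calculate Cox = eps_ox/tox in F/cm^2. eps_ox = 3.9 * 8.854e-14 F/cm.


Step 1: eps_ox = 3.9 * 8.854e-14 = 3.45306e-13 F/cm
Step 2: tox in cm = 1.96 nm * 1e-7 = 1.9600e-07 cm
Step 3: Cox = 3.45306e-13 / 1.9600e-07 = 1.76e-06 F/cm^2

1.76e-06


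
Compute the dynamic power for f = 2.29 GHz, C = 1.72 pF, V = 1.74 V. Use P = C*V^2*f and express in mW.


Step 1: V^2 = 1.74^2 = 3.0276 V^2
Step 2: P = C*V^2*f = 1.72e-12 F * 3.0276 * 2.29e9 Hz
Step 3: P = 1.192511088e-02 W
Step 4: P = 11.925 mW

11.925


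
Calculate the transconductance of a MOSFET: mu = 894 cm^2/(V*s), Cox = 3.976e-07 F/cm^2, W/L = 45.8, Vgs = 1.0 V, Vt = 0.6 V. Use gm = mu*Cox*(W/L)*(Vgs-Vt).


Step 1: Vov = Vgs - Vt = 1.0 - 0.6 = 0.4 V
Step 2: gm = mu * Cox * (W/L) * Vov
Step 3: gm = 894 * 3.976e-07 * 45.8 * 0.4 = 6.51e-03 S

6.51e-03


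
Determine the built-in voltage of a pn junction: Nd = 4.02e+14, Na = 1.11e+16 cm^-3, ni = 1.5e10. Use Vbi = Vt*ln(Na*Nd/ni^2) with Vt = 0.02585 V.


Step 1: Compute Na*Nd/ni^2 = 1.11e+16 * 4.02e+14 / (1.5e10)^2 = 1.9832e+10
Step 2: ln(1.9832e+10) = 23.7106
Step 3: Vbi = 0.02585 * 23.7106 = 0.613 V

0.613


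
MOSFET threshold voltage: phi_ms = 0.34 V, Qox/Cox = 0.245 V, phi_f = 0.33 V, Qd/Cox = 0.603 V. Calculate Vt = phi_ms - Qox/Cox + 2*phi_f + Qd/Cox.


Step 1: Vt = phi_ms - Qox/Cox + 2*phi_f + Qd/Cox
Step 2: Vt = 0.34 - 0.245 + 2*0.33 + 0.603
Step 3: Vt = 0.34 - 0.245 + 0.66 + 0.603
Step 4: Vt = 1.358 V

1.358


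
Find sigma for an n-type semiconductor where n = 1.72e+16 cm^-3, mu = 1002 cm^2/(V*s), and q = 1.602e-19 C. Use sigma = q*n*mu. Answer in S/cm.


Step 1: sigma = q * n * mu
Step 2: sigma = 1.602e-19 * 1.72e+16 * 1002
Step 3: sigma = 2.761e+00 S/cm

2.761e+00


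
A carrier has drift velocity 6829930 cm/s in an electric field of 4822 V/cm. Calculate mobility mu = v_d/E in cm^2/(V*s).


Step 1: mu = v_d / E
Step 2: mu = 6829930 / 4822
Step 3: mu = 1416.41 cm^2/(V*s)

1416.41


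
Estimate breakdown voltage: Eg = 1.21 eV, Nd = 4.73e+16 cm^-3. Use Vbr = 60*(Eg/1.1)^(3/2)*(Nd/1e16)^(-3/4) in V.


Step 1: Eg/1.1 = 1.21/1.1 = 1.100000
Step 2: (Eg/1.1)^1.5 = 1.100000^1.5 = 1.153690
Step 3: (Nd/1e16)^(-0.75) = (4.73)^(-0.75) = 0.311784
Step 4: Vbr = 60 * 1.153690 * 0.311784 = 21.6 V

21.6


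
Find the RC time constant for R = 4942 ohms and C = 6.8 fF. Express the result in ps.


Step 1: tau = R * C
Step 2: tau = 4942 * 6.8 fF = 4942 * 6.8e-15 F
Step 3: tau = 3.36056e-11 s = 33.6056 ps

33.6056


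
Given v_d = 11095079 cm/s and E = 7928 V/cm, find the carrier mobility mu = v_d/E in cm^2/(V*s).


Step 1: mu = v_d / E
Step 2: mu = 11095079 / 7928
Step 3: mu = 1399.48 cm^2/(V*s)

1399.48


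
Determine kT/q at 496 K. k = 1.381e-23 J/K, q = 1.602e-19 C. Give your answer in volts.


Step 1: kT = 1.381e-23 * 496 = 6.84976e-21 J
Step 2: Vt = kT/q = 6.84976e-21 / 1.602e-19
Step 3: Vt = 0.04276 V

0.04276


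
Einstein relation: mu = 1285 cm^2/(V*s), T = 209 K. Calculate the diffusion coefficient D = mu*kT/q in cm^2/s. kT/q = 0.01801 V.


Step 1: D = mu * (kT/q)
Step 2: D = 1285 * 0.01801
Step 3: D = 23.14 cm^2/s

23.14


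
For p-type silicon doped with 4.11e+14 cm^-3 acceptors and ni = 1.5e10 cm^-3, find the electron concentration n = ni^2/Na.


Step 1: Majority hole concentration p ≈ Na = 4.11e+14 cm^-3
Step 2: n = ni^2 / Na = (1.5e10)^2 / 4.11e+14
Step 3: n = 5.47e+05 cm^-3

5.47e+05


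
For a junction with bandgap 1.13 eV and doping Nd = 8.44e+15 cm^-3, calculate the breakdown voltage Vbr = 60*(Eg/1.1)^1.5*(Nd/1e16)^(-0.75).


Step 1: Eg/1.1 = 1.13/1.1 = 1.027273
Step 2: (Eg/1.1)^1.5 = 1.027273^1.5 = 1.041187
Step 3: (Nd/1e16)^(-0.75) = (0.844)^(-0.75) = 1.135646
Step 4: Vbr = 60 * 1.041187 * 1.135646 = 70.9 V

70.9


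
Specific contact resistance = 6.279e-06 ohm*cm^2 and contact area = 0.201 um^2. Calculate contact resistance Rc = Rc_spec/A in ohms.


Step 1: Convert area to cm^2: 0.201 um^2 = 2.0100e-09 cm^2
Step 2: Rc = Rc_spec / A = 6.279e-06 / 2.0100e-09
Step 3: Rc = 3.12e+03 ohms

3.12e+03


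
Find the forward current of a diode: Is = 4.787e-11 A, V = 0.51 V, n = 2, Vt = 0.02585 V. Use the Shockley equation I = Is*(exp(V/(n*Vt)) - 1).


Step 1: V/(n*Vt) = 0.51/(2*0.02585) = 9.8646
Step 2: exp(9.8646) = 1.9237e+04
Step 3: I = 4.787e-11 * (1.9237e+04 - 1) = 9.21e-07 A

9.21e-07


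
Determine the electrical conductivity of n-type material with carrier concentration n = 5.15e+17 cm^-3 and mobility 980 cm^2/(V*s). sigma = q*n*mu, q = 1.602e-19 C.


Step 1: sigma = q * n * mu
Step 2: sigma = 1.602e-19 * 5.15e+17 * 980
Step 3: sigma = 8.085e+01 S/cm

8.085e+01


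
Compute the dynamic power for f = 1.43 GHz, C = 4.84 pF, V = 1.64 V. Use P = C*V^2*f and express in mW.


Step 1: V^2 = 1.64^2 = 2.6896 V^2
Step 2: P = C*V^2*f = 4.84e-12 F * 2.6896 * 1.43e9 Hz
Step 3: P = 1.861525952e-02 W
Step 4: P = 18.615 mW

18.615


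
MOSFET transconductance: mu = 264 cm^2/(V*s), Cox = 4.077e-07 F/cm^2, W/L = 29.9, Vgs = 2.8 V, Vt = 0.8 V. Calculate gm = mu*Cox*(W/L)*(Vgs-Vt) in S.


Step 1: Vov = Vgs - Vt = 2.8 - 0.8 = 2.0 V
Step 2: gm = mu * Cox * (W/L) * Vov
Step 3: gm = 264 * 4.077e-07 * 29.9 * 2.0 = 6.44e-03 S

6.44e-03


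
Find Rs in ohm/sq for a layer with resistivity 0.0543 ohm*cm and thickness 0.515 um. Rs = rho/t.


Step 1: Convert thickness to cm: t = 0.515 um = 5.1500e-05 cm
Step 2: Rs = rho / t = 0.0543 / 5.1500e-05
Step 3: Rs = 1054.4 ohm/sq

1054.4


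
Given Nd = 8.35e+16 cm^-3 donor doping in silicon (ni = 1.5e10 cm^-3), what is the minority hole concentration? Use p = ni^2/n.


Step 1: Since Nd >> ni, n ≈ Nd = 8.35e+16 cm^-3
Step 2: p = ni^2 / n = (1.5e10)^2 / 8.35e+16
Step 3: p = 2.25e20 / 8.35e+16 = 2.69e+03 cm^-3

2.69e+03


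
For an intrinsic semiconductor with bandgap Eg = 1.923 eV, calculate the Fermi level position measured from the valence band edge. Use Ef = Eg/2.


Step 1: For an intrinsic semiconductor, the Fermi level sits at midgap.
Step 2: Ef = Eg / 2 = 1.923 / 2 = 0.9615 eV

0.9615


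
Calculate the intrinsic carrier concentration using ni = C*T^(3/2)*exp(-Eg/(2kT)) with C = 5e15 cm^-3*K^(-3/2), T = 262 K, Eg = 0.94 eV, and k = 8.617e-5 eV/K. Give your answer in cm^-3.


Step 1: Compute kT = 8.617e-5 * 262 = 0.02257654 eV
Step 2: Exponent = -Eg/(2kT) = -0.94/(2*0.02257654) = -20.81807
Step 3: T^(3/2) = 262^1.5 = 4240.84
Step 4: ni = 5e15 * 4240.84 * exp(-20.81807) = 1.93e+10 cm^-3

1.93e+10


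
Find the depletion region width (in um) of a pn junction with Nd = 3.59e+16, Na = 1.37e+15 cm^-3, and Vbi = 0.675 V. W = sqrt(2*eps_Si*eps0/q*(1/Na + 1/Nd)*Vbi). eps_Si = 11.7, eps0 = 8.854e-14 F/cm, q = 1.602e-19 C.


Step 1: 1/Na + 1/Nd = 1/1.37e+15 + 1/3.59e+16 = 7.57782e-16
Step 2: 2*eps*eps0/q = 2*11.7*8.854e-14/1.602e-19 = 1.293281e+07
Step 3: W^2 = 1.293281e+07 * 7.57782e-16 * 0.675 = 6.61517e-09
Step 4: W = sqrt(6.61517e-09) = 8.133e-05 cm = 0.8133 um

0.8133


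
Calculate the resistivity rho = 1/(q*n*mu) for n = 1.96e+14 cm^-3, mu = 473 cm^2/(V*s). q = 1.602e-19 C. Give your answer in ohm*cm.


Step 1: sigma = q * n * mu = 1.602e-19 * 1.96e+14 * 473 = 1.48518e-02 S/cm
Step 2: rho = 1 / sigma = 1 / 1.48518e-02 = 67.33 ohm*cm

67.33


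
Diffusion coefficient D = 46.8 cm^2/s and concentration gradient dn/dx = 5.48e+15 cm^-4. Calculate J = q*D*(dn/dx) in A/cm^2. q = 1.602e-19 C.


Step 1: J = q * D * (dn/dx)
Step 2: J = 1.602e-19 * 46.8 * 5.48e+15
Step 3: J = 4.11e-02 A/cm^2

4.11e-02


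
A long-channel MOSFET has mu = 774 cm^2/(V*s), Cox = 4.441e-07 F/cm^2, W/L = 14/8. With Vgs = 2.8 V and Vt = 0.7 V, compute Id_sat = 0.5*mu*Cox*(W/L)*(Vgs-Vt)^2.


Step 1: Overdrive voltage Vov = Vgs - Vt = 2.8 - 0.7 = 2.1 V
Step 2: W/L = 14/8 = 1.75
Step 3: Id = 0.5 * 774 * 4.441e-07 * 1.75 * 2.1^2
Step 4: Id = 1.33e-03 A

1.33e-03


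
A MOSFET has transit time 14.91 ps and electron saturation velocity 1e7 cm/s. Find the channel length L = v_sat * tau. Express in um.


Step 1: tau in seconds = 14.91 ps * 1e-12 = 1.4910e-11 s
Step 2: L = v_sat * tau = 1e7 * 1.4910e-11 = 1.4910e-04 cm
Step 3: L in um = 1.4910e-04 * 1e4 = 1.491 um

1.491


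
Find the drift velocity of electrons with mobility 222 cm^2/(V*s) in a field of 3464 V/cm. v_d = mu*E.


Step 1: v_d = mu * E
Step 2: v_d = 222 * 3464 = 769008
Step 3: v_d = 7.69e+05 cm/s

7.69e+05


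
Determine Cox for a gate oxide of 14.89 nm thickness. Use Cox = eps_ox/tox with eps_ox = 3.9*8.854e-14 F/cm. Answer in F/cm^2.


Step 1: eps_ox = 3.9 * 8.854e-14 = 3.45306e-13 F/cm
Step 2: tox in cm = 14.89 nm * 1e-7 = 1.4890e-06 cm
Step 3: Cox = 3.45306e-13 / 1.4890e-06 = 2.32e-07 F/cm^2

2.32e-07


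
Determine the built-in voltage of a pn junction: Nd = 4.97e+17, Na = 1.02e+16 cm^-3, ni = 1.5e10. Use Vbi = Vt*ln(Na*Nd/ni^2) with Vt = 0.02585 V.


Step 1: Compute Na*Nd/ni^2 = 1.02e+16 * 4.97e+17 / (1.5e10)^2 = 2.2531e+13
Step 2: ln(2.2531e+13) = 30.7459
Step 3: Vbi = 0.02585 * 30.7459 = 0.795 V

0.795


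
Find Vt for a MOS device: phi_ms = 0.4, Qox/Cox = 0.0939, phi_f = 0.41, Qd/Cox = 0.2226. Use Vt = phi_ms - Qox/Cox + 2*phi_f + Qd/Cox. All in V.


Step 1: Vt = phi_ms - Qox/Cox + 2*phi_f + Qd/Cox
Step 2: Vt = 0.4 - 0.0939 + 2*0.41 + 0.2226
Step 3: Vt = 0.4 - 0.0939 + 0.82 + 0.2226
Step 4: Vt = 1.3487 V

1.3487


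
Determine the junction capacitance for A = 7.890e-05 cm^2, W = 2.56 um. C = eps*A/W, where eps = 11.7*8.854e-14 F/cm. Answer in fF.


Step 1: eps_Si = 11.7 * 8.854e-14 = 1.035918e-12 F/cm
Step 2: W in cm = 2.56 * 1e-4 = 2.56e-04 cm
Step 3: C = 1.035918e-12 * 7.890e-05 / 2.56e-04 = 3.192732e-13 F
Step 4: C = 319.27 fF

319.27


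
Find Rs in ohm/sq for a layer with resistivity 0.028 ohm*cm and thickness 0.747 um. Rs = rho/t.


Step 1: Convert thickness to cm: t = 0.747 um = 7.4700e-05 cm
Step 2: Rs = rho / t = 0.028 / 7.4700e-05
Step 3: Rs = 374.8 ohm/sq

374.8


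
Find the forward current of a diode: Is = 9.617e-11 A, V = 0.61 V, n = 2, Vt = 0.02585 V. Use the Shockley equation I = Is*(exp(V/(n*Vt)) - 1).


Step 1: V/(n*Vt) = 0.61/(2*0.02585) = 11.7988
Step 2: exp(11.7988) = 1.3309e+05
Step 3: I = 9.617e-11 * (1.3309e+05 - 1) = 1.28e-05 A

1.28e-05


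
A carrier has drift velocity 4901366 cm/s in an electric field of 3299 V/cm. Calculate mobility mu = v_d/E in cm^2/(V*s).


Step 1: mu = v_d / E
Step 2: mu = 4901366 / 3299
Step 3: mu = 1485.71 cm^2/(V*s)

1485.71


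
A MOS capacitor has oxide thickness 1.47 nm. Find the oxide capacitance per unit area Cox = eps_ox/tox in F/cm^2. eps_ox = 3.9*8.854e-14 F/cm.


Step 1: eps_ox = 3.9 * 8.854e-14 = 3.45306e-13 F/cm
Step 2: tox in cm = 1.47 nm * 1e-7 = 1.4700e-07 cm
Step 3: Cox = 3.45306e-13 / 1.4700e-07 = 2.35e-06 F/cm^2

2.35e-06


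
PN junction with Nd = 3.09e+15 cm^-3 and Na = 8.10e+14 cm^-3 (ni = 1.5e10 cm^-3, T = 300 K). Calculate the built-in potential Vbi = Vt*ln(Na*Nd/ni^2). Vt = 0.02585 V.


Step 1: Compute Na*Nd/ni^2 = 8.10e+14 * 3.09e+15 / (1.5e10)^2 = 1.1124e+10
Step 2: ln(1.1124e+10) = 23.1324
Step 3: Vbi = 0.02585 * 23.1324 = 0.598 V

0.598


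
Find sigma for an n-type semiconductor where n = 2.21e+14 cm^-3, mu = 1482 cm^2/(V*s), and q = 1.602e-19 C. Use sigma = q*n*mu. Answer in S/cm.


Step 1: sigma = q * n * mu
Step 2: sigma = 1.602e-19 * 2.21e+14 * 1482
Step 3: sigma = 5.247e-02 S/cm

5.247e-02


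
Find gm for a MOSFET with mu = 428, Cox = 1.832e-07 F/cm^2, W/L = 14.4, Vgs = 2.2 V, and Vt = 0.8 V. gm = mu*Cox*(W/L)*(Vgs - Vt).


Step 1: Vov = Vgs - Vt = 2.2 - 0.8 = 1.4 V
Step 2: gm = mu * Cox * (W/L) * Vov
Step 3: gm = 428 * 1.832e-07 * 14.4 * 1.4 = 1.58e-03 S

1.58e-03


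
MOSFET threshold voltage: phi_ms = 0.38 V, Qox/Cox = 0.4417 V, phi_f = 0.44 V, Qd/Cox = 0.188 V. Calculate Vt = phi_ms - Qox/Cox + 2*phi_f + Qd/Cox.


Step 1: Vt = phi_ms - Qox/Cox + 2*phi_f + Qd/Cox
Step 2: Vt = 0.38 - 0.4417 + 2*0.44 + 0.188
Step 3: Vt = 0.38 - 0.4417 + 0.88 + 0.188
Step 4: Vt = 1.0063 V

1.0063


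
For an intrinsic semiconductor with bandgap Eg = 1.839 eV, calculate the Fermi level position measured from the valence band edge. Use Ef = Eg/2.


Step 1: For an intrinsic semiconductor, the Fermi level sits at midgap.
Step 2: Ef = Eg / 2 = 1.839 / 2 = 0.9195 eV

0.9195


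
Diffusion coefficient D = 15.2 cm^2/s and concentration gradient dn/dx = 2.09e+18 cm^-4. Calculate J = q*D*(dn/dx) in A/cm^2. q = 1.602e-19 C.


Step 1: J = q * D * (dn/dx)
Step 2: J = 1.602e-19 * 15.2 * 2.09e+18
Step 3: J = 5.09e+00 A/cm^2

5.09e+00


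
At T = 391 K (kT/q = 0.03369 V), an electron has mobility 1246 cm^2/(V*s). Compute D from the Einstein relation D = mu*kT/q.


Step 1: D = mu * (kT/q)
Step 2: D = 1246 * 0.03369
Step 3: D = 41.98 cm^2/s

41.98


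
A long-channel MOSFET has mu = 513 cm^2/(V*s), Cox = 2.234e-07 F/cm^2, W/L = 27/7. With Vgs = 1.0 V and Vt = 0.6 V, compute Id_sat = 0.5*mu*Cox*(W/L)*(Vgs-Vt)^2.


Step 1: Overdrive voltage Vov = Vgs - Vt = 1.0 - 0.6 = 0.4 V
Step 2: W/L = 27/7 = 3.85714
Step 3: Id = 0.5 * 513 * 2.234e-07 * 3.85714 * 0.4^2
Step 4: Id = 3.54e-05 A

3.54e-05


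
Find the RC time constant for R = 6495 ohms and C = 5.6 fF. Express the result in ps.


Step 1: tau = R * C
Step 2: tau = 6495 * 5.6 fF = 6495 * 5.6e-15 F
Step 3: tau = 3.6372e-11 s = 36.372 ps

36.372


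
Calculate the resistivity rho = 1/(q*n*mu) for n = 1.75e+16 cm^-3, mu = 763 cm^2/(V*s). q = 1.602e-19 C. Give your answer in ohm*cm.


Step 1: sigma = q * n * mu = 1.602e-19 * 1.75e+16 * 763 = 2.13907e+00 S/cm
Step 2: rho = 1 / sigma = 1 / 2.13907e+00 = 0.4675 ohm*cm

0.4675


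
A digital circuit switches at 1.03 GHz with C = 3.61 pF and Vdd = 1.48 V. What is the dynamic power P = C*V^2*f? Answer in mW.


Step 1: V^2 = 1.48^2 = 2.1904 V^2
Step 2: P = C*V^2*f = 3.61e-12 F * 2.1904 * 1.03e9 Hz
Step 3: P = 8.14456432e-03 W
Step 4: P = 8.145 mW

8.145


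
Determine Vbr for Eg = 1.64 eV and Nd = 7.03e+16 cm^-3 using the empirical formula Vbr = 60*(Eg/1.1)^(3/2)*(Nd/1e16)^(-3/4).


Step 1: Eg/1.1 = 1.64/1.1 = 1.490909
Step 2: (Eg/1.1)^1.5 = 1.490909^1.5 = 1.820441
Step 3: (Nd/1e16)^(-0.75) = (7.03)^(-0.75) = 0.231624
Step 4: Vbr = 60 * 1.820441 * 0.231624 = 25.3 V

25.3


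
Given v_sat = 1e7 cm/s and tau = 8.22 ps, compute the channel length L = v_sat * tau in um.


Step 1: tau in seconds = 8.22 ps * 1e-12 = 8.2200e-12 s
Step 2: L = v_sat * tau = 1e7 * 8.2200e-12 = 8.2200e-05 cm
Step 3: L in um = 8.2200e-05 * 1e4 = 0.822 um

0.822


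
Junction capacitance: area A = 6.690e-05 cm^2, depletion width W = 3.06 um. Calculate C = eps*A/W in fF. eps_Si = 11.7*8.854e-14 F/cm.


Step 1: eps_Si = 11.7 * 8.854e-14 = 1.035918e-12 F/cm
Step 2: W in cm = 3.06 * 1e-4 = 3.06e-04 cm
Step 3: C = 1.035918e-12 * 6.690e-05 / 3.06e-04 = 2.264801e-13 F
Step 4: C = 226.48 fF

226.48


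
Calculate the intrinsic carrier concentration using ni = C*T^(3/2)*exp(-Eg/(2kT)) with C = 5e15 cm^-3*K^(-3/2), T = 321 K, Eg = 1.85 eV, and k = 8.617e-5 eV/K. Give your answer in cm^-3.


Step 1: Compute kT = 8.617e-5 * 321 = 0.02766057 eV
Step 2: Exponent = -Eg/(2kT) = -1.85/(2*0.02766057) = -33.44110
Step 3: T^(3/2) = 321^1.5 = 5751.19
Step 4: ni = 5e15 * 5751.19 * exp(-33.44110) = 8.62e+04 cm^-3

8.62e+04


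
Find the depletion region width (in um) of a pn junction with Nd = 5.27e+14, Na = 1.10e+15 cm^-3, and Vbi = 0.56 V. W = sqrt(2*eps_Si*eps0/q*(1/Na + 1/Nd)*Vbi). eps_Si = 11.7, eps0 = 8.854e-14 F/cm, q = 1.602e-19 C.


Step 1: 1/Na + 1/Nd = 1/1.10e+15 + 1/5.27e+14 = 2.80662e-15
Step 2: 2*eps*eps0/q = 2*11.7*8.854e-14/1.602e-19 = 1.293281e+07
Step 3: W^2 = 1.293281e+07 * 2.80662e-15 * 0.56 = 2.03266e-08
Step 4: W = sqrt(2.03266e-08) = 1.426e-04 cm = 1.426 um

1.426


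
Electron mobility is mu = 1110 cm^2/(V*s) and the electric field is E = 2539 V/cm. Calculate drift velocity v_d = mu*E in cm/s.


Step 1: v_d = mu * E
Step 2: v_d = 1110 * 2539 = 2818290
Step 3: v_d = 2.82e+06 cm/s

2.82e+06


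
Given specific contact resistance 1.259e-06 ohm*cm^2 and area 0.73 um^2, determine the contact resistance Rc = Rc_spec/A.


Step 1: Convert area to cm^2: 0.73 um^2 = 7.3000e-09 cm^2
Step 2: Rc = Rc_spec / A = 1.259e-06 / 7.3000e-09
Step 3: Rc = 1.72e+02 ohms

1.72e+02


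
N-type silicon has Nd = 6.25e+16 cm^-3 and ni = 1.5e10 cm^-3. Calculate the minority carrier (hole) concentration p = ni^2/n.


Step 1: Since Nd >> ni, n ≈ Nd = 6.25e+16 cm^-3
Step 2: p = ni^2 / n = (1.5e10)^2 / 6.25e+16
Step 3: p = 2.25e20 / 6.25e+16 = 3.60e+03 cm^-3

3.60e+03


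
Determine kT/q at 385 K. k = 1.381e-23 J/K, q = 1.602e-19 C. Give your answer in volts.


Step 1: kT = 1.381e-23 * 385 = 5.31685e-21 J
Step 2: Vt = kT/q = 5.31685e-21 / 1.602e-19
Step 3: Vt = 0.03319 V

0.03319


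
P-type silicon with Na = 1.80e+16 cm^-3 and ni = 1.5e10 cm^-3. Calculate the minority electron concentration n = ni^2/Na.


Step 1: Majority hole concentration p ≈ Na = 1.80e+16 cm^-3
Step 2: n = ni^2 / Na = (1.5e10)^2 / 1.80e+16
Step 3: n = 1.25e+04 cm^-3

1.25e+04


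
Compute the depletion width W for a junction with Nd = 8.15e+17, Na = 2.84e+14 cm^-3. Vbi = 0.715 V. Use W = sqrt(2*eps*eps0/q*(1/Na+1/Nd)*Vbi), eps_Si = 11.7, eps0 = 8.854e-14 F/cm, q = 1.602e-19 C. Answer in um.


Step 1: 1/Na + 1/Nd = 1/2.84e+14 + 1/8.15e+17 = 3.52235e-15
Step 2: 2*eps*eps0/q = 2*11.7*8.854e-14/1.602e-19 = 1.293281e+07
Step 3: W^2 = 1.293281e+07 * 3.52235e-15 * 0.715 = 3.25710e-08
Step 4: W = sqrt(3.25710e-08) = 1.805e-04 cm = 1.805 um

1.805


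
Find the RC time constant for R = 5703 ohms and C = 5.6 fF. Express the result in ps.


Step 1: tau = R * C
Step 2: tau = 5703 * 5.6 fF = 5703 * 5.6e-15 F
Step 3: tau = 3.19368e-11 s = 31.9368 ps

31.9368
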